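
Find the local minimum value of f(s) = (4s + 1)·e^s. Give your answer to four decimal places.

-1.1460

By the product rule, f'(s) = (4s + 5)·e^s. Since e^s > 0, the only critical point is s = -5/4.
f''(-5/4) has the same sign as 4 > 0, so this is a local minimum.
f(-5/4) = (-4)·e^(-5/4) ≈ -1.1460.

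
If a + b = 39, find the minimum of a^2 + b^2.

With a + b = 39, a^2 + b^2 = a^2 + (39 − a)^2.
The derivative 2a − 2(39 − a) = 4a − 78 vanishes at a = 39/2; second derivative 4 > 0, a minimum.
The minimum is 2·(39/2)^2 = 1521/2.

1521/2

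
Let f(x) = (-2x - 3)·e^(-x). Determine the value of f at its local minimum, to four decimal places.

-3.2974

By the product rule, f'(x) = (2x + 1)·e^(-x). Since e^(-x) > 0, the only critical point is x = -1/2.
f''(-1/2) has the same sign as 2 > 0, so this is a local minimum.
f(-1/2) = (-2)·e^(1/2) ≈ -3.2974.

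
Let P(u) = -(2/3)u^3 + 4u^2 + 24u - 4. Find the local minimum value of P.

-92/3

P'(u) = -2u^2 + 8u + 24. Setting P'(u) = 0 gives u ∈ {-2, 6}.
P''(u) = -4u + 8. P''(-2) = 16 > 0 ⇒ local minimum; P''(6) = -16 < 0 ⇒ local maximum.
The local minimum is P(-2) = -92/3.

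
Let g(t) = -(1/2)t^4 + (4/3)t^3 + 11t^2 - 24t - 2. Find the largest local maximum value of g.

g'(t) = -2t^3 + 4t^2 + 22t - 24. Setting g'(t) = 0 gives t ∈ {-3, 1, 4}.
Since g''(t) = -6t^2 + 8t + 22, we get g''(-3) = -56 < 0 ⇒ local maximum; g''(1) = 24 > 0 ⇒ local minimum; g''(4) = -42 < 0 ⇒ local maximum.
Thus g has its largest local maximum at t = -3, with value 185/2.

185/2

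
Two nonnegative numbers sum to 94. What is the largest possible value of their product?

2209

With x + y = 94, the product is P(x) = x(94 − x).
P'(x) = 94 − 2x = 0 gives x = 47; P'' = −2 < 0, so this is the maximum.
P = 47·47 = 2209.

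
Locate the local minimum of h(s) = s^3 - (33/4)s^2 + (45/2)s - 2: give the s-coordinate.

3

h'(s) = 3s^2 - (33/2)s + 45/2. Setting h'(s) = 0 gives s ∈ {5/2, 3}.
h''(s) = 6s - 33/2. h''(5/2) = -3/2 < 0 ⇒ local maximum; h''(3) = 3/2 > 0 ⇒ local minimum.
So the local minimum value is h(3) = 73/4.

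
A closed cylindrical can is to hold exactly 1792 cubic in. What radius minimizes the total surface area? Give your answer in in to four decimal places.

With radius r and height h, πr²h = 1792 so h = 1792/(πr²), and S(r) = 2πr² + 2πrh = 2πr² + 2·1792/r.
S'(r) = 4πr − 2·1792/r² = 0 ⇒ r³ = 1792/(2π), so r ≈ 6.5824 and h = 2r ≈ 13.1649.
S''(r) = 4π + 4·1792/r³ > 0, so this is the minimum; S ≈ 816.7200.

6.5824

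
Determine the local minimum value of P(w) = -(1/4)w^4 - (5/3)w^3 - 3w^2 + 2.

-2/3

Critical points: P'(w) = -w^3 - 5w^2 - 6w vanishes at w = -3, -2, 0.
Second-derivative test with P''(w) = -3w^2 - 10w - 6: P''(-3) = -3 < 0 ⇒ local maximum; P''(-2) = 2 > 0 ⇒ local minimum; P''(0) = -6 < 0 ⇒ local maximum.
So the local minimum value is P(-2) = -2/3.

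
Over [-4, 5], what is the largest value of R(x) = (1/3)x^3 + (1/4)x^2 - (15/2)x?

63/4

R'(x) = x^2 + (1/2)x - 15/2, which vanishes at x = -3 and x = 5/2.
Candidates: R(-4) = 38/3, R(-3) = 63/4, R(5/2) = -575/48, R(5) = 125/12.
The maximum over the interval is 63/4, attained at x = -3.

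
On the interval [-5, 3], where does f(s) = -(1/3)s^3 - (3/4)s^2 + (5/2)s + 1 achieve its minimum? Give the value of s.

3

Differentiating, f'(s) = -s^2 - (3/2)s + 5/2; which vanishes at s = -5/2 and s = 1.
Evaluating at the critical points and endpoints: f(-5) = 137/12,  f(-5/2) = -227/48,  f(1) = 29/12,  f(3) = -29/4.
Hence the absolute minimum is -29/4 at s = 3.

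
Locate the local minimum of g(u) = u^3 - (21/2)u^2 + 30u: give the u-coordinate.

Critical points: g'(u) = 3u^2 - 21u + 30 vanishes at u = 2, 5.
Since g''(u) = 6u - 21, we get g''(2) = -9 < 0 ⇒ local maximum; g''(5) = 9 > 0 ⇒ local minimum.
So the local minimum value is g(5) = 25/2.

5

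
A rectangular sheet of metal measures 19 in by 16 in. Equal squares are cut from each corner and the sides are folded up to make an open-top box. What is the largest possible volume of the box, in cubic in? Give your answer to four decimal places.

390.4643

With cut size x, the volume is V(x) = x(19 − 2x)(16 − 2x) for 0 < x < 8.
V'(x) = 12x^2 − 140x + 304. Setting V'(x) = 0 gives x ≈ 2.8847 (the root in (0, 8)).
V''(x) = 24x − 140 is negative there, so this is the maximum; V ≈ 390.4643.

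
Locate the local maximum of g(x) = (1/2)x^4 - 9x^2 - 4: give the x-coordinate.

Critical points: g'(x) = 2x^3 - 18x vanishes at x = -3, 0, 3.
Second-derivative test with g''(x) = 6x^2 - 18: g''(-3) = 36 > 0 ⇒ local minimum; g''(0) = -18 < 0 ⇒ local maximum; g''(3) = 36 > 0 ⇒ local minimum.
The local maximum is g(0) = -4.

0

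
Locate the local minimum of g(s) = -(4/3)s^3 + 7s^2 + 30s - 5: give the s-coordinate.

Critical points: g'(s) = -4s^2 + 14s + 30 vanishes at s = -3/2, 5.
Since g''(s) = -8s + 14, we get g''(-3/2) = 26 > 0 ⇒ local minimum; g''(5) = -26 < 0 ⇒ local maximum.
The local minimum is g(-3/2) = -119/4.

-3/2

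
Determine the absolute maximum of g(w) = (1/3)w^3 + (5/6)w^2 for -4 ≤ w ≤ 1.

g'(w) = w^2 + (5/3)w, which vanishes at w = -5/3 and w = 0.
Compare values at every candidate in [-4, 1]: g(-4) = -8, g(-5/3) = 125/162, g(0) = 0, g(1) = 7/6.
The maximum over the interval is 7/6, attained at w = 1.

7/6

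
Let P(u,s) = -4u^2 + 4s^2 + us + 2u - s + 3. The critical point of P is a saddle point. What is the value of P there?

∂P/∂u = -8u + s + 2 = 0 and ∂P/∂s = u + 8s - 1 = 0, so (u, s) = (17/65, 6/65).
The Hessian has P_{uu} = -8, P_{ss} = 8, P_{us} = 1, giving D = -65 < 0, so the point is a saddle point.
P(17/65, 6/65) = 209/65.

209/65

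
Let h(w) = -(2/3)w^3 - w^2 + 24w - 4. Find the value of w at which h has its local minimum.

-4

h'(w) = -2w^2 - 2w + 24. Setting h'(w) = 0 gives w ∈ {-4, 3}.
Second-derivative test with h''(w) = -4w - 2: h''(-4) = 14 > 0 ⇒ local minimum; h''(3) = -14 < 0 ⇒ local maximum.
The local minimum is h(-4) = -220/3.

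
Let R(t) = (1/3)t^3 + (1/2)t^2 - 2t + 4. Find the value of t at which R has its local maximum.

-2

R'(t) = t^2 + t - 2 = 0 at t = -2, 1.
Second-derivative test with R''(t) = 2t + 1: R''(-2) = -3 < 0 ⇒ local maximum; R''(1) = 3 > 0 ⇒ local minimum.
So the local maximum value is R(-2) = 22/3.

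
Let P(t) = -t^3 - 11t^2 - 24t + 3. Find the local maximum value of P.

Critical points: P'(t) = -3t^2 - 22t - 24 vanishes at t = -6, -4/3.
Since P''(t) = -6t - 22, we get P''(-6) = 14 > 0 ⇒ local minimum; P''(-4/3) = -14 < 0 ⇒ local maximum.
So the local maximum value is P(-4/3) = 481/27.

481/27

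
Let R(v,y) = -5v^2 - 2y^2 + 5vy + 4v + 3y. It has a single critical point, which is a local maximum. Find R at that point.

∂R/∂v = -10v + 5y + 4 = 0 and ∂R/∂y = 5v - 4y + 3 = 0, so (v, y) = (31/15, 10/3).
The Hessian has R_{vv} = -10, R_{yy} = -4, R_{vy} = 5, giving D = 15 > 0 with R_{vv} < 0, so the point is a local maximum.
R(31/15, 10/3) = 137/15.

137/15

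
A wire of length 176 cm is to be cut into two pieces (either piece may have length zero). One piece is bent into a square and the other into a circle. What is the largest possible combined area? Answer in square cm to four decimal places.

2464.9918

Let x be the length used for the square. Square side x/4; circle radius (176−x)/(2π).
A(x) = (x/4)² + π·((176−x)/(2π))² = x²/16 + (176−x)²/(4π) for 0 ≤ x ≤ 176. A'(x) = x/8 − (176−x)/(2π) = 0 gives x = 4·176/(π+4) ≈ 98.5775.
A'' > 0, so the interior critical point is a minimum; the maximum is at an endpoint. A(0) = 2464.9918 and A(176) = 1936.0000, so the largest area is 2464.9918.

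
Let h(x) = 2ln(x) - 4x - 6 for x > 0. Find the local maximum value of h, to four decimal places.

-9.3863

h'(x) = 2/x − 4 = 0 gives x = 1/2.
h''(x) = -2/x², which is negative for x > 0, so this is a local maximum.
h(1/2) = 2·ln(1/2) - 2 - 6 ≈ -9.3863.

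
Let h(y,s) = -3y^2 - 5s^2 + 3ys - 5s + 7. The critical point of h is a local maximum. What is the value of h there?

144/17

∂h/∂y = -6y + 3s = 0 and ∂h/∂s = 3y - 10s - 5 = 0, so (y, s) = (-5/17, -10/17).
The Hessian has h_{yy} = -6, h_{ss} = -10, h_{ys} = 3, giving D = 51 > 0 with h_{yy} < 0, so the point is a local maximum.
h(-5/17, -10/17) = 144/17.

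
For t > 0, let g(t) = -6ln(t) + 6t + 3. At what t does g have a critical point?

g'(t) = -6/t + 6 = 0 gives t = 1.
g''(t) = 6/t², which is positive for t > 0, so this is a local minimum.
g(1) = -6·ln(1) + 6 + 3 ≈ 9.0000.

1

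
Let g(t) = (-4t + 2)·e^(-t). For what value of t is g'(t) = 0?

3/2

By the product rule, g'(t) = (4t - 6)·e^(-t). Since e^(-t) > 0, the only critical point is t = 3/2.
g''(3/2) has the same sign as 4 > 0, so this is a local minimum.
g(3/2) = (-4)·e^(-3/2) ≈ -0.8925.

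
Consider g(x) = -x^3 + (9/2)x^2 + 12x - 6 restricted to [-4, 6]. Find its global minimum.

-25/2

g'(x) = -3x^2 + 9x + 12, which vanishes at x = -1 and x = 4.
Evaluating at the critical points and endpoints: g(-4) = 82,  g(-1) = -25/2,  g(4) = 50,  g(6) = 12.
So the minimum is g(-1) = -25/2.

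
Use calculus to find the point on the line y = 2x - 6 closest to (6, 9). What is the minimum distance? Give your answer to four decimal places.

1.3416

Minimize D(x)^2 = (x - 6)^2 + (2x - 15)^2.
d/dx[D^2] = 2(x - 6) + 2·2·(2x - 15) = 0 ⇒ x = 36/5.
Then y = 42/5 and the distance is √(9/5) ≈ 1.3416.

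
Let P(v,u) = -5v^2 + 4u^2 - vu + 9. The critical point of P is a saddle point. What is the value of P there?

∂P/∂v = -10v - u = 0 and ∂P/∂u = -v + 8u = 0, so (v, u) = (0, 0).
The Hessian has P_{vv} = -10, P_{uu} = 8, P_{vu} = -1, giving D = -81 < 0, so the point is a saddle point.
P(0, 0) = 9.

9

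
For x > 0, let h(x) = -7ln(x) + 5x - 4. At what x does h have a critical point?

7/5

h'(x) = -7/x + 5 = 0 gives x = 7/5.
h''(x) = 7/x², which is positive for x > 0, so this is a local minimum.
h(7/5) = -7·ln(7/5) + 7 - 4 ≈ 0.6447.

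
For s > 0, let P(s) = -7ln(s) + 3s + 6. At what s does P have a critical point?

7/3

P'(s) = -7/s + 3 = 0 gives s = 7/3.
P''(s) = 7/s², which is positive for s > 0, so this is a local minimum.
P(7/3) = -7·ln(7/3) + 7 + 6 ≈ 7.0689.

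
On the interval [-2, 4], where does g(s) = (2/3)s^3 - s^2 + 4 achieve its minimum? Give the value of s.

The derivative is 2s^2 - 2s, which vanishes at s = 0 and s = 1.
Compare values at every candidate in [-2, 4]: g(-2) = -16/3; g(0) = 4; g(1) = 11/3; g(4) = 92/3.
The minimum over the interval is -16/3, attained at s = -2.

-2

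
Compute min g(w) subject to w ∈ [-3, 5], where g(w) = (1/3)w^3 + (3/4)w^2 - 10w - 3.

-869/48

Differentiating, g'(w) = w^2 + (3/2)w - 10; whose only zero in [-3, 5] is w = 5/2.
Compare values at every candidate in [-3, 5]: g(-3) = 99/4,  g(5/2) = -869/48,  g(5) = 89/12.
Hence the absolute minimum is -869/48 at w = 5/2.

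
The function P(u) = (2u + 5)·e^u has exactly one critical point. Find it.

P'(u) = 2·e^u + (2u + 5)·1·e^u = (2u + 7)·e^u. Since e^u > 0, the only critical point is u = -7/2.
P''(-7/2) has the same sign as 2 > 0, so this is a local minimum.
P(-7/2) = (-2)·e^(-7/2) ≈ -0.0604.

-7/2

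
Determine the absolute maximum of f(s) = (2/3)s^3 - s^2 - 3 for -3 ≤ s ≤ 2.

f'(s) = 2s^2 - 2s, which vanishes at s = 0 and s = 1.
Evaluating at the critical points and endpoints: f(-3) = -30, f(0) = -3, f(1) = -10/3, f(2) = -5/3.
The maximum over the interval is -5/3, attained at s = 2.

-5/3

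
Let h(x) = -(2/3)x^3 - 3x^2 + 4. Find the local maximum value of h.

4

h'(x) = -2x^2 - 6x = 0 at x = -3, 0.
h''(x) = -4x - 6. h''(-3) = 6 > 0 ⇒ local minimum; h''(0) = -6 < 0 ⇒ local maximum.
Thus h has its local maximum at x = 0, with value 4.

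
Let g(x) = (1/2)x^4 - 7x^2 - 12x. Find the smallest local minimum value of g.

-117/2

g'(x) = 2x^3 - 14x - 12 = 0 at x = -2, -1, 3.
Since g''(x) = 6x^2 - 14, we get g''(-2) = 10 > 0 ⇒ local minimum; g''(-1) = -8 < 0 ⇒ local maximum; g''(3) = 40 > 0 ⇒ local minimum.
Thus g has its smallest local minimum at x = 3, with value -117/2.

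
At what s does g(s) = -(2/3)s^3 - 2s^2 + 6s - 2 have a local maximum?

1

Critical points: g'(s) = -2s^2 - 4s + 6 vanishes at s = -3, 1.
g''(s) = -4s - 4. g''(-3) = 8 > 0 ⇒ local minimum; g''(1) = -8 < 0 ⇒ local maximum.
So the local maximum value is g(1) = 4/3.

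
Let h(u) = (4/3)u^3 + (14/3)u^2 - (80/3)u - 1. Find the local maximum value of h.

h'(u) = 4u^2 + (28/3)u - 80/3. Setting h'(u) = 0 gives u ∈ {-4, 5/3}.
Since h''(u) = 8u + 28/3, we get h''(-4) = -68/3 < 0 ⇒ local maximum; h''(5/3) = 68/3 > 0 ⇒ local minimum.
So the local maximum value is h(-4) = 95.

95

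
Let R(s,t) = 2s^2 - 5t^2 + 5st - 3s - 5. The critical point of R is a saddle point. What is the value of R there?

∂R/∂s = 4s + 5t - 3 = 0 and ∂R/∂t = 5s - 10t = 0, so (s, t) = (6/13, 3/13).
The Hessian has R_{ss} = 4, R_{tt} = -10, R_{st} = 5, giving D = -65 < 0, so the point is a saddle point.
R(6/13, 3/13) = -74/13.

-74/13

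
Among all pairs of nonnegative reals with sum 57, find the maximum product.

3249/4

With x + y = 57, the product is P(x) = x(57 − x).
P'(x) = 57 − 2x = 0 gives x = 57/2; P'' = −2 < 0, so this is the maximum.
P = 57/2·57/2 = 3249/4.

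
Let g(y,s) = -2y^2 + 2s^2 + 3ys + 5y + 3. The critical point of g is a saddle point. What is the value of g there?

∂g/∂y = -4y + 3s + 5 = 0 and ∂g/∂s = 3y + 4s = 0, so (y, s) = (4/5, -3/5).
The Hessian has g_{yy} = -4, g_{ss} = 4, g_{ys} = 3, giving D = -25 < 0, so the point is a saddle point.
g(4/5, -3/5) = 5.

5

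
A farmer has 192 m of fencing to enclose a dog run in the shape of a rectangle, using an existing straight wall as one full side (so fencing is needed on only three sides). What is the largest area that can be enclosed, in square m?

Let the sides perpendicular to the wall have length x and the parallel side y, so 2x + y = 192 and the area is A = xy = x(192 − 2x).
A'(x) = 192 − 4x = 0 gives x = 48, and A''(x) = −4 < 0 confirms a maximum.
Then y = 192 − 2·48 = 96 and A = 4608.

4608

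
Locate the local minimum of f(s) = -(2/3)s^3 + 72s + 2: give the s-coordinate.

Critical points: f'(s) = -2s^2 + 72 vanishes at s = -6, 6.
f''(s) = -4s. f''(-6) = 24 > 0 ⇒ local minimum; f''(6) = -24 < 0 ⇒ local maximum.
So the local minimum value is f(-6) = -286.

-6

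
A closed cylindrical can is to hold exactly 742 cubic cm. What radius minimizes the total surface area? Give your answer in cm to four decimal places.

4.9062

With radius r and height h, πr²h = 742 so h = 742/(πr²), and S(r) = 2πr² + 2πrh = 2πr² + 2·742/r.
S'(r) = 4πr − 2·742/r² = 0 ⇒ r³ = 742/(2π), so r ≈ 4.9062 and h = 2r ≈ 9.8123.
S''(r) = 4π + 4·742/r³ > 0, so this is the minimum; S ≈ 453.7157.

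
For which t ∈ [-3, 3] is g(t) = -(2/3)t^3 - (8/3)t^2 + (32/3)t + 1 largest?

4/3

The derivative is -2t^2 - (16/3)t + 32/3, whose only zero in [-3, 3] is t = 4/3.
Evaluating at the critical points and endpoints: g(-3) = -37,  g(4/3) = 721/81,  g(3) = -9.
The maximum over the interval is 721/81, attained at t = 4/3.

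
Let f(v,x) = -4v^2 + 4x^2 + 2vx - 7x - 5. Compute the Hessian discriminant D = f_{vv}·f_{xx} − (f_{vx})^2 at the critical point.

∂f/∂v = -8v + 2x = 0 and ∂f/∂x = 2v + 8x - 7 = 0, so (v, x) = (7/34, 14/17).
The Hessian has f_{vv} = -8, f_{xx} = 8, f_{vx} = 2, giving D = -68 < 0, so the point is a saddle point.
D = (-8)·(8) − (2)^2 = -68.

-68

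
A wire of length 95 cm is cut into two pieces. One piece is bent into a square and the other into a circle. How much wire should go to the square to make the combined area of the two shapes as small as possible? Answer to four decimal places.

53.2094

Let x be the length used for the square. Square side x/4; circle radius (95−x)/(2π).
A(x) = (x/4)² + π·((95−x)/(2π))² = x²/16 + (95−x)²/(4π) for 0 ≤ x ≤ 95. A'(x) = x/8 − (95−x)/(2π) = 0 gives x = 4·95/(π+4) ≈ 53.2094.
A'' = 1/8 + 1/(2π) > 0, so this gives the minimum combined area; x ≈ 53.2094 cm to the square.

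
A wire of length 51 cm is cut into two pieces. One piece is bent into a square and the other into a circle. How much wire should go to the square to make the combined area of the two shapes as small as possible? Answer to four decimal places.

Let x be the length used for the square. Square side x/4; circle radius (51−x)/(2π).
A(x) = (x/4)² + π·((51−x)/(2π))² = x²/16 + (51−x)²/(4π) for 0 ≤ x ≤ 51. A'(x) = x/8 − (51−x)/(2π) = 0 gives x = 4·51/(π+4) ≈ 28.5651.
A'' = 1/8 + 1/(2π) > 0, so this gives the minimum combined area; x ≈ 28.5651 cm to the square.

28.5651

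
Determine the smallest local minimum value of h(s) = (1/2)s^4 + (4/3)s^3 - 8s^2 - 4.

-268/3

h'(s) = 2s^3 + 4s^2 - 16s = 0 at s = -4, 0, 2.
h''(s) = 6s^2 + 8s - 16. h''(-4) = 48 > 0 ⇒ local minimum; h''(0) = -16 < 0 ⇒ local maximum; h''(2) = 24 > 0 ⇒ local minimum.
So the smallest local minimum value is h(-4) = -268/3.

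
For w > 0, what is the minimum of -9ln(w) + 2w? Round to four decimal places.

f'(w) = -9/w + 2 = 0 gives w = 9/2.
f''(w) = 9/w², which is positive for w > 0, so this is a local minimum.
f(9/2) = -9·ln(9/2) + 9 ≈ -4.5367.

-4.5367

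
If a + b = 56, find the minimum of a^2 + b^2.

1568

With a + b = 56, a^2 + b^2 = a^2 + (56 − a)^2.
The derivative 2a − 2(56 − a) = 4a − 112 vanishes at a = 28; second derivative 4 > 0, a minimum.
The minimum is 2·(28)^2 = 1568.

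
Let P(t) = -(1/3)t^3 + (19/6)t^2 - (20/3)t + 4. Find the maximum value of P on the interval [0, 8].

49/6

The derivative is -t^2 + (19/3)t - 20/3, which vanishes at t = 4/3 and t = 5.
Compare values at every candidate in [0, 8]: P(0) = 4; P(4/3) = -4/81; P(5) = 49/6; P(8) = -52/3.
The maximum over the interval is 49/6, attained at t = 5.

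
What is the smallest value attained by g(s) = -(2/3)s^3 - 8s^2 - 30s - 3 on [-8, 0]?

Differentiating, g'(s) = -2s^2 - 16s - 30; which vanishes at s = -5 and s = -3.
Candidates: g(-8) = 199/3,  g(-5) = 91/3,  g(-3) = 33,  g(0) = -3.
So the minimum is g(0) = -3.

-3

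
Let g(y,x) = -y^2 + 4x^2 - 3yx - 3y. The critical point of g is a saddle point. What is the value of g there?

∂g/∂y = -2y - 3x - 3 = 0 and ∂g/∂x = -3y + 8x = 0, so (y, x) = (-24/25, -9/25).
The Hessian has g_{yy} = -2, g_{xx} = 8, g_{yx} = -3, giving D = -25 < 0, so the point is a saddle point.
g(-24/25, -9/25) = 36/25.

36/25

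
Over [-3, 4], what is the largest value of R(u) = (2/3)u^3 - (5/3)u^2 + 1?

Differentiating, R'(u) = 2u^2 - (10/3)u; which vanishes at u = 0 and u = 5/3.
Compare values at every candidate in [-3, 4]: R(-3) = -32, R(0) = 1, R(5/3) = -44/81, R(4) = 17.
The maximum over the interval is 17, attained at u = 4.

17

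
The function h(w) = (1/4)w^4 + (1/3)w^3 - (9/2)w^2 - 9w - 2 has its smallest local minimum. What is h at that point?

-161/4

Critical points: h'(w) = w^3 + w^2 - 9w - 9 vanishes at w = -3, -1, 3.
h''(w) = 3w^2 + 2w - 9. h''(-3) = 12 > 0 ⇒ local minimum; h''(-1) = -8 < 0 ⇒ local maximum; h''(3) = 24 > 0 ⇒ local minimum.
So the smallest local minimum value is h(3) = -161/4.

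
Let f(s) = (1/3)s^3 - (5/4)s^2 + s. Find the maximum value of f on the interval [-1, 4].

Differentiating, f'(s) = s^2 - (5/2)s + 1; which vanishes at s = 1/2 and s = 2.
Evaluating at the critical points and endpoints: f(-1) = -31/12,  f(1/2) = 11/48,  f(2) = -1/3,  f(4) = 16/3.
The maximum over the interval is 16/3, attained at s = 4.

16/3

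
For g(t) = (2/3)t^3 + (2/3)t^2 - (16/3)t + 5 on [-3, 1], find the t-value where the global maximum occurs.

g'(t) = 2t^2 + (4/3)t - 16/3, whose only zero in [-3, 1] is t = -2.
Compare values at every candidate in [-3, 1]: g(-3) = 9; g(-2) = 13; g(1) = 1.
So the maximum is g(-2) = 13.

-2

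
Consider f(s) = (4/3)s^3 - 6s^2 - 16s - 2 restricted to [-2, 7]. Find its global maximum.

148/3

Differentiating, f'(s) = 4s^2 - 12s - 16; which vanishes at s = -1 and s = 4.
Candidates: f(-2) = -14/3, f(-1) = 20/3, f(4) = -230/3, f(7) = 148/3.
Hence the absolute maximum is 148/3 at s = 7.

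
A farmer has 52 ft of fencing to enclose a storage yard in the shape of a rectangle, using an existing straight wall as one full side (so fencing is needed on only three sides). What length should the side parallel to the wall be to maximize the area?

Let the sides perpendicular to the wall have length x and the parallel side y, so 2x + y = 52 and the area is A = xy = x(52 − 2x).
A'(x) = 52 − 4x = 0 gives x = 13, and A''(x) = −4 < 0 confirms a maximum.
Then y = 52 − 2·13 = 26 and A = 338.

26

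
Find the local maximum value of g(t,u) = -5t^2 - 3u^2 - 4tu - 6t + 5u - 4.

177/44

∂g/∂t = -10t - 4u - 6 = 0 and ∂g/∂u = -4t - 6u + 5 = 0, so (t, u) = (-14/11, 37/22).
The Hessian has g_{tt} = -10, g_{uu} = -6, g_{tu} = -4, giving D = 44 > 0 with g_{tt} < 0, so the point is a local maximum.
g(-14/11, 37/22) = 177/44.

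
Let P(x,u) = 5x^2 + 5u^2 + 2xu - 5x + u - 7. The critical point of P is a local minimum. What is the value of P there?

∂P/∂x = 10x + 2u - 5 = 0 and ∂P/∂u = 2x + 10u + 1 = 0, so (x, u) = (13/24, -5/24).
The Hessian has P_{xx} = 10, P_{uu} = 10, P_{xu} = 2, giving D = 96 > 0 with P_{xx} > 0, so the point is a local minimum.
P(13/24, -5/24) = -203/24.

-203/24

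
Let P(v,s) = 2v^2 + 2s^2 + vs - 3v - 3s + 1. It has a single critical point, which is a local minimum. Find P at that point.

-4/5

∂P/∂v = 4v + s - 3 = 0 and ∂P/∂s = v + 4s - 3 = 0, so (v, s) = (3/5, 3/5).
The Hessian has P_{vv} = 4, P_{ss} = 4, P_{vs} = 1, giving D = 15 > 0 with P_{vv} > 0, so the point is a local minimum.
P(3/5, 3/5) = -4/5.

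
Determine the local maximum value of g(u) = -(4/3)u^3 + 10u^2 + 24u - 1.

Critical points: g'(u) = -4u^2 + 20u + 24 vanishes at u = -1, 6.
Second-derivative test with g''(u) = -8u + 20: g''(-1) = 28 > 0 ⇒ local minimum; g''(6) = -28 < 0 ⇒ local maximum.
So the local maximum value is g(6) = 215.

215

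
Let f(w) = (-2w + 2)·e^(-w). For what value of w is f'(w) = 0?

2

By the product rule, f'(w) = (2w - 4)·e^(-w). Since e^(-w) > 0, the only critical point is w = 2.
f''(2) has the same sign as 2 > 0, so this is a local minimum.
f(2) = (-2)·e^(-2) ≈ -0.2707.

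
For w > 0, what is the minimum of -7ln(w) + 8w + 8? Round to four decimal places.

15.9347

h'(w) = -7/w + 8 = 0 gives w = 7/8.
h''(w) = 7/w², which is positive for w > 0, so this is a local minimum.
h(7/8) = -7·ln(7/8) + 7 + 8 ≈ 15.9347.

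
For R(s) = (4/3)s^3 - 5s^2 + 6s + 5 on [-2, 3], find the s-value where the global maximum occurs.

R'(s) = 4s^2 - 10s + 6, which vanishes at s = 1 and s = 3/2.
Compare values at every candidate in [-2, 3]: R(-2) = -113/3,  R(1) = 22/3,  R(3/2) = 29/4,  R(3) = 14.
Hence the absolute maximum is 14 at s = 3.

3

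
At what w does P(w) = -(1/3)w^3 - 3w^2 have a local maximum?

0

P'(w) = -w^2 - 6w. Setting P'(w) = 0 gives w ∈ {-6, 0}.
Since P''(w) = -2w - 6, we get P''(-6) = 6 > 0 ⇒ local minimum; P''(0) = -6 < 0 ⇒ local maximum.
Thus P has its local maximum at w = 0, with value 0.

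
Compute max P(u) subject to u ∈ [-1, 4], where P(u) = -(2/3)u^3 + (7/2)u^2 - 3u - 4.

19/6

P'(u) = -2u^2 + 7u - 3, which vanishes at u = 1/2 and u = 3.
Evaluating at the critical points and endpoints: P(-1) = 19/6, P(1/2) = -113/24, P(3) = 1/2, P(4) = -8/3.
The maximum over the interval is 19/6, attained at u = -1.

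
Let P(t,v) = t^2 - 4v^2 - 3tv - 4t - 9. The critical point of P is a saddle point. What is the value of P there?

-289/25

∂P/∂t = 2t - 3v - 4 = 0 and ∂P/∂v = -3t - 8v = 0, so (t, v) = (32/25, -12/25).
The Hessian has P_{tt} = 2, P_{vv} = -8, P_{tv} = -3, giving D = -25 < 0, so the point is a saddle point.
P(32/25, -12/25) = -289/25.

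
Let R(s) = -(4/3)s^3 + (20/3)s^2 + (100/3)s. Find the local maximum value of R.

R'(s) = -4s^2 + (40/3)s + 100/3. Setting R'(s) = 0 gives s ∈ {-5/3, 5}.
Since R''(s) = -8s + 40/3, we get R''(-5/3) = 80/3 > 0 ⇒ local minimum; R''(5) = -80/3 < 0 ⇒ local maximum.
So the local maximum value is R(5) = 500/3.

500/3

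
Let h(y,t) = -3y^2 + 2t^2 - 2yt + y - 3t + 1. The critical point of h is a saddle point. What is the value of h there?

∂h/∂y = -6y - 2t + 1 = 0 and ∂h/∂t = -2y + 4t - 3 = 0, so (y, t) = (-1/14, 5/7).
The Hessian has h_{yy} = -6, h_{tt} = 4, h_{yt} = -2, giving D = -28 < 0, so the point is a saddle point.
h(-1/14, 5/7) = -3/28.

-3/28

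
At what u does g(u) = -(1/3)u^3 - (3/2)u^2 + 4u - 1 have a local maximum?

1

g'(u) = -u^2 - 3u + 4 = 0 at u = -4, 1.
Since g''(u) = -2u - 3, we get g''(-4) = 5 > 0 ⇒ local minimum; g''(1) = -5 < 0 ⇒ local maximum.
So the local maximum value is g(1) = 7/6.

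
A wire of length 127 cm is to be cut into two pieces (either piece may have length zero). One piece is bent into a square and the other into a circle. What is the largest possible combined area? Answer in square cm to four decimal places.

Let x be the length used for the square. Square side x/4; circle radius (127−x)/(2π).
A(x) = (x/4)² + π·((127−x)/(2π))² = x²/16 + (127−x)²/(4π) for 0 ≤ x ≤ 127. A'(x) = x/8 − (127−x)/(2π) = 0 gives x = 4·127/(π+4) ≈ 71.1326.
A'' > 0, so the interior critical point is a minimum; the maximum is at an endpoint. A(0) = 1283.5050 and A(127) = 1008.0625, so the largest area is 1283.5050.

1283.5050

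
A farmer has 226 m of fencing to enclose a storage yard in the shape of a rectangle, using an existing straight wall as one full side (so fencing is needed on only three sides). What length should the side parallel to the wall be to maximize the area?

Let the sides perpendicular to the wall have length x and the parallel side y, so 2x + y = 226 and the area is A = xy = x(226 − 2x).
A'(x) = 226 − 4x = 0 gives x = 113/2, and A''(x) = −4 < 0 confirms a maximum.
Then y = 226 − 2·113/2 = 113 and A = 12769/2.

113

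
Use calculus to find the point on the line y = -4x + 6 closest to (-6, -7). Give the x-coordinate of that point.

Minimize D(x)^2 = (x + 6)^2 + (-4x + 13)^2.
d/dx[D^2] = 2(x + 6) + 2·(-4)·(-4x + 13) = 0 ⇒ x = 46/17.
Then y = -82/17 and the distance is √(1369/17) ≈ 8.9738.

46/17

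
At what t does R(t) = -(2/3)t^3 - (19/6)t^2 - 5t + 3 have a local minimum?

R'(t) = -2t^2 - (19/3)t - 5 = 0 at t = -5/3, -3/2.
Since R''(t) = -4t - 19/3, we get R''(-5/3) = 1/3 > 0 ⇒ local minimum; R''(-3/2) = -1/3 < 0 ⇒ local maximum.
So the local minimum value is R(-5/3) = 911/162.

-5/3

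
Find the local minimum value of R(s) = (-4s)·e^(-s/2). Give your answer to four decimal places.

-2.9430

Differentiating with the product rule gives R'(s) = (2s - 4)·e^(-s/2). Since e^(-s/2) > 0, the only critical point is s = 2.
R''(2) has the same sign as 2 > 0, so this is a local minimum.
R(2) = (-8)·e^(-1) ≈ -2.9430.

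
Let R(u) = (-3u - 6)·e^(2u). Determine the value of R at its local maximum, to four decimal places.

By the product rule, R'(u) = (-6u - 15)·e^(2u). Since e^(2u) > 0, the only critical point is u = -5/2.
R''(-5/2) has the same sign as -6 < 0, so this is a local maximum.
R(-5/2) = (3/2)·e^(-5) ≈ 0.0101.

0.0101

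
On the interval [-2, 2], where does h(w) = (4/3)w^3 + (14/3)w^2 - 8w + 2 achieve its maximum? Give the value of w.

Differentiating, h'(w) = 4w^2 + (28/3)w - 8; whose only zero in [-2, 2] is w = 2/3.
Compare values at every candidate in [-2, 2]: h(-2) = 26,  h(2/3) = -70/81,  h(2) = 46/3.
The maximum over the interval is 26, attained at w = -2.

-2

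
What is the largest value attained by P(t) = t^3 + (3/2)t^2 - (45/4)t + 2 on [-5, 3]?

191/8

The derivative is 3t^2 + 3t - 45/4, which vanishes at t = -5/2 and t = 3/2.
Candidates: P(-5) = -117/4; P(-5/2) = 191/8; P(3/2) = -65/8; P(3) = 35/4.
The maximum over the interval is 191/8, attained at t = -5/2.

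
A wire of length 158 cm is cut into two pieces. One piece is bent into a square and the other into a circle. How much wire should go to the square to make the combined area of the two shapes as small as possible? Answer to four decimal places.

88.4957

Let x be the length used for the square. Square side x/4; circle radius (158−x)/(2π).
A(x) = (x/4)² + π·((158−x)/(2π))² = x²/16 + (158−x)²/(4π) for 0 ≤ x ≤ 158. A'(x) = x/8 − (158−x)/(2π) = 0 gives x = 4·158/(π+4) ≈ 88.4957.
A'' = 1/8 + 1/(2π) > 0, so this gives the minimum combined area; x ≈ 88.4957 cm to the square.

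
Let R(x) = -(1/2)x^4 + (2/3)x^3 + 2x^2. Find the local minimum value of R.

0

R'(x) = -2x^3 + 2x^2 + 4x. Setting R'(x) = 0 gives x ∈ {-1, 0, 2}.
Second-derivative test with R''(x) = -6x^2 + 4x + 4: R''(-1) = -6 < 0 ⇒ local maximum; R''(0) = 4 > 0 ⇒ local minimum; R''(2) = -12 < 0 ⇒ local maximum.
The local minimum is R(0) = 0.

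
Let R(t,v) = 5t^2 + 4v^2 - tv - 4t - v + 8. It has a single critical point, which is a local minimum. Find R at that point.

559/79

∂R/∂t = 10t - v - 4 = 0 and ∂R/∂v = -t + 8v - 1 = 0, so (t, v) = (33/79, 14/79).
The Hessian has R_{tt} = 10, R_{vv} = 8, R_{tv} = -1, giving D = 79 > 0 with R_{tt} > 0, so the point is a local minimum.
R(33/79, 14/79) = 559/79.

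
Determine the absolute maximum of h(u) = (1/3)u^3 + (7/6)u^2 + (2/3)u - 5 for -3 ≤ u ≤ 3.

33/2

h'(u) = u^2 + (7/3)u + 2/3, which vanishes at u = -2 and u = -1/3.
Evaluating at the critical points and endpoints: h(-3) = -11/2, h(-2) = -13/3, h(-1/3) = -827/162, h(3) = 33/2.
So the maximum is h(3) = 33/2.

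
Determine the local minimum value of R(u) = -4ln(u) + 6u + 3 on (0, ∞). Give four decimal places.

R'(u) = -4/u + 6 = 0 gives u = 2/3.
R''(u) = 4/u², which is positive for u > 0, so this is a local minimum.
R(2/3) = -4·ln(2/3) + 4 + 3 ≈ 8.6219.

8.6219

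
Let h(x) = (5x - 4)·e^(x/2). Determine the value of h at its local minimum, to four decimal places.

By the product rule, h'(x) = ((5/2)x + 3)·e^(x/2). Since e^(x/2) > 0, the only critical point is x = -6/5.
h''(-6/5) has the same sign as 5/2 > 0, so this is a local minimum.
h(-6/5) = (-10)·e^(-3/5) ≈ -5.4881.

-5.4881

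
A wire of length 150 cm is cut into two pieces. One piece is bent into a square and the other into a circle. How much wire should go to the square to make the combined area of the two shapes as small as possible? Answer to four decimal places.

84.0149

Let x be the length used for the square. Square side x/4; circle radius (150−x)/(2π).
A(x) = (x/4)² + π·((150−x)/(2π))² = x²/16 + (150−x)²/(4π) for 0 ≤ x ≤ 150. A'(x) = x/8 − (150−x)/(2π) = 0 gives x = 4·150/(π+4) ≈ 84.0149.
A'' = 1/8 + 1/(2π) > 0, so this gives the minimum combined area; x ≈ 84.0149 cm to the square.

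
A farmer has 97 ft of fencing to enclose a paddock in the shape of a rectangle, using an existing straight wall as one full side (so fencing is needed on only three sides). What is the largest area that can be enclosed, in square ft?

9409/8

Let the sides perpendicular to the wall have length x and the parallel side y, so 2x + y = 97 and the area is A = xy = x(97 − 2x).
A'(x) = 97 − 4x = 0 gives x = 97/4, and A''(x) = −4 < 0 confirms a maximum.
Then y = 97 − 2·97/4 = 97/2 and A = 9409/8.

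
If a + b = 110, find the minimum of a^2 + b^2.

With a + b = 110, a^2 + b^2 = a^2 + (110 − a)^2.
The derivative 2a − 2(110 − a) = 4a − 220 vanishes at a = 55; second derivative 4 > 0, a minimum.
The minimum is 2·(55)^2 = 6050.

6050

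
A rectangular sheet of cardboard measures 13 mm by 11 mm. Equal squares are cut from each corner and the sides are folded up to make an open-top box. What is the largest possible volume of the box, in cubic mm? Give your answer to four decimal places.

With cut size x, the volume is V(x) = x(13 − 2x)(11 − 2x) for 0 < x < 5.5.
V'(x) = 12x^2 − 96x + 143. Setting V'(x) = 0 gives x ≈ 1.9793 (the root in (0, 5.5)).
V''(x) = 24x − 96 is negative there, so this is the maximum; V ≈ 126.0104.

126.0104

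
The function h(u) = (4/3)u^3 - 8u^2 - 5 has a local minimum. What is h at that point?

h'(u) = 4u^2 - 16u. Setting h'(u) = 0 gives u ∈ {0, 4}.
Since h''(u) = 8u - 16, we get h''(0) = -16 < 0 ⇒ local maximum; h''(4) = 16 > 0 ⇒ local minimum.
So the local minimum value is h(4) = -143/3.

-143/3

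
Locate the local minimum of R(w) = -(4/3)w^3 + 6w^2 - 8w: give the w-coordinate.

1

R'(w) = -4w^2 + 12w - 8. Setting R'(w) = 0 gives w ∈ {1, 2}.
Second-derivative test with R''(w) = -8w + 12: R''(1) = 4 > 0 ⇒ local minimum; R''(2) = -4 < 0 ⇒ local maximum.
The local minimum is R(1) = -10/3.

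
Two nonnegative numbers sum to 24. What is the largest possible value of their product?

With x + y = 24, the product is P(x) = x(24 − x).
P'(x) = 24 − 2x = 0 gives x = 12; P'' = −2 < 0, so this is the maximum.
P = 12·12 = 144.

144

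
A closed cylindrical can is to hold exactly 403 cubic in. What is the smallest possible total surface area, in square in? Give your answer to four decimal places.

With radius r and height h, πr²h = 403 so h = 403/(πr²), and S(r) = 2πr² + 2πrh = 2πr² + 2·403/r.
S'(r) = 4πr − 2·403/r² = 0 ⇒ r³ = 403/(2π), so r ≈ 4.0029 and h = 2r ≈ 8.0058.
S''(r) = 4π + 4·403/r³ > 0, so this is the minimum; S ≈ 302.0308.

302.0308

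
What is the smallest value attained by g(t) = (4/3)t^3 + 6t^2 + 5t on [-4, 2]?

-28/3

g'(t) = 4t^2 + 12t + 5, which vanishes at t = -5/2 and t = -1/2.
Evaluating at the critical points and endpoints: g(-4) = -28/3; g(-5/2) = 25/6; g(-1/2) = -7/6; g(2) = 134/3.
So the minimum is g(-4) = -28/3.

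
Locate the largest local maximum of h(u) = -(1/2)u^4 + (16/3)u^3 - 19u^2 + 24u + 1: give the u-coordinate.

1

h'(u) = -2u^3 + 16u^2 - 38u + 24 = 0 at u = 1, 3, 4.
Second-derivative test with h''(u) = -6u^2 + 32u - 38: h''(1) = -12 < 0 ⇒ local maximum; h''(3) = 4 > 0 ⇒ local minimum; h''(4) = -6 < 0 ⇒ local maximum.
The largest local maximum is h(1) = 65/6.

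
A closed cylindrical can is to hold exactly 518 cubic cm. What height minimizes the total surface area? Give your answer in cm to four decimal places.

8.7046

With radius r and height h, πr²h = 518 so h = 518/(πr²), and S(r) = 2πr² + 2πrh = 2πr² + 2·518/r.
S'(r) = 4πr − 2·518/r² = 0 ⇒ r³ = 518/(2π), so r ≈ 4.3523 and h = 2r ≈ 8.7046.
S''(r) = 4π + 4·518/r³ > 0, so this is the minimum; S ≈ 357.0544.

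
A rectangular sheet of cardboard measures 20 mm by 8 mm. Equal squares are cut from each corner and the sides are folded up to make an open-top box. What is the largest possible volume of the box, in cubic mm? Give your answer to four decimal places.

With cut size x, the volume is V(x) = x(20 − 2x)(8 − 2x) for 0 < x < 4.
V'(x) = 12x^2 − 112x + 160. Setting V'(x) = 0 gives x ≈ 1.7607 (the root in (0, 4)).
V''(x) = 24x − 112 is negative there, so this is the maximum; V ≈ 129.9415.

129.9415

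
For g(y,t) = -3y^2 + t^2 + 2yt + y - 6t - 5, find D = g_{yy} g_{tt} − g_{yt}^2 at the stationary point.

-16

∂g/∂y = -6y + 2t + 1 = 0 and ∂g/∂t = 2y + 2t - 6 = 0, so (y, t) = (7/8, 17/8).
The Hessian has g_{yy} = -6, g_{tt} = 2, g_{yt} = 2, giving D = -16 < 0, so the point is a saddle point.
D = (-6)·(2) − (2)^2 = -16.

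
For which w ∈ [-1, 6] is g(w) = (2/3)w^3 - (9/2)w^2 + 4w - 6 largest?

6

g'(w) = 2w^2 - 9w + 4, which vanishes at w = 1/2 and w = 4.
Compare values at every candidate in [-1, 6]: g(-1) = -91/6,  g(1/2) = -121/24,  g(4) = -58/3,  g(6) = 0.
So the maximum is g(6) = 0.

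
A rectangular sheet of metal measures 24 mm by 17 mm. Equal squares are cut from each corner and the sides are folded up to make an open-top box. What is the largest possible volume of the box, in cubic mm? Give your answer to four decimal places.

597.2053

With cut size x, the volume is V(x) = x(24 − 2x)(17 − 2x) for 0 < x < 8.5.
V'(x) = 12x^2 − 164x + 408. Setting V'(x) = 0 gives x ≈ 3.2704 (the root in (0, 8.5)).
V''(x) = 24x − 164 is negative there, so this is the maximum; V ≈ 597.2053.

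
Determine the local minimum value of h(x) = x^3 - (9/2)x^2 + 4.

Critical points: h'(x) = 3x^2 - 9x vanishes at x = 0, 3.
Since h''(x) = 6x - 9, we get h''(0) = -9 < 0 ⇒ local maximum; h''(3) = 9 > 0 ⇒ local minimum.
Thus h has its local minimum at x = 3, with value -19/2.

-19/2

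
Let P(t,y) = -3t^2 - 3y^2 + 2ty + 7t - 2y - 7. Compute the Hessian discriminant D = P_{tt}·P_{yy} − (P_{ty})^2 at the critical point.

32

∂P/∂t = -6t + 2y + 7 = 0 and ∂P/∂y = 2t - 6y - 2 = 0, so (t, y) = (19/16, 1/16).
The Hessian has P_{tt} = -6, P_{yy} = -6, P_{ty} = 2, giving D = 32 > 0 with P_{tt} < 0, so the point is a local maximum.
D = (-6)·(-6) − (2)^2 = 32.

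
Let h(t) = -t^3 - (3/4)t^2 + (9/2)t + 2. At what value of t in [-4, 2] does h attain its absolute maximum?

-4

h'(t) = -3t^2 - (3/2)t + 9/2, which vanishes at t = -3/2 and t = 1.
Candidates: h(-4) = 36; h(-3/2) = -49/16; h(1) = 19/4; h(2) = 0.
Hence the absolute maximum is 36 at t = -4.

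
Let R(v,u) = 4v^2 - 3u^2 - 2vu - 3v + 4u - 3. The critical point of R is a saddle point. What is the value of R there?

∂R/∂v = 8v - 2u - 3 = 0 and ∂R/∂u = -2v - 6u + 4 = 0, so (v, u) = (1/2, 1/2).
The Hessian has R_{vv} = 8, R_{uu} = -6, R_{vu} = -2, giving D = -52 < 0, so the point is a saddle point.
R(1/2, 1/2) = -11/4.

-11/4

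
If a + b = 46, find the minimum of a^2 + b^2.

With a + b = 46, a^2 + b^2 = a^2 + (46 − a)^2.
The derivative 2a − 2(46 − a) = 4a − 92 vanishes at a = 23; second derivative 4 > 0, a minimum.
The minimum is 2·(23)^2 = 1058.

1058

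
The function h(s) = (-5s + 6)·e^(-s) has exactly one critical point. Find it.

h'(s) = (-5)·e^(-s) + (-5s + 6)·(-1)·e^(-s) = (5s - 11)·e^(-s). Since e^(-s) > 0, the only critical point is s = 11/5.
h''(11/5) has the same sign as 5 > 0, so this is a local minimum.
h(11/5) = (-5)·e^(-11/5) ≈ -0.5540.

11/5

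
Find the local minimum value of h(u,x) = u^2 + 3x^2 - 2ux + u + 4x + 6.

∂h/∂u = 2u - 2x + 1 = 0 and ∂h/∂x = -2u + 6x + 4 = 0, so (u, x) = (-7/4, -5/4).
The Hessian has h_{uu} = 2, h_{xx} = 6, h_{ux} = -2, giving D = 8 > 0 with h_{uu} > 0, so the point is a local minimum.
h(-7/4, -5/4) = 21/8.

21/8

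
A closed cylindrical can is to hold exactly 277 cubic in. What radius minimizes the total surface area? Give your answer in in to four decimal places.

With radius r and height h, πr²h = 277 so h = 277/(πr²), and S(r) = 2πr² + 2πrh = 2πr² + 2·277/r.
S'(r) = 4πr − 2·277/r² = 0 ⇒ r³ = 277/(2π), so r ≈ 3.5326 and h = 2r ≈ 7.0653.
S''(r) = 4π + 4·277/r³ > 0, so this is the minimum; S ≈ 235.2345.

3.5326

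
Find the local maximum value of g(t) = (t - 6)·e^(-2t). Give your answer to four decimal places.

By the product rule, g'(t) = (-2t + 13)·e^(-2t). Since e^(-2t) > 0, the only critical point is t = 13/2.
g''(13/2) has the same sign as -2 < 0, so this is a local maximum.
g(13/2) = (1/2)·e^(-13) ≈ 0.0000.

0.0000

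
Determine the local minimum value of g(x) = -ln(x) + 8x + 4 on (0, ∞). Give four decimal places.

7.0794

g'(x) = -1/x + 8 = 0 gives x = 1/8.
g''(x) = 1/x², which is positive for x > 0, so this is a local minimum.
g(1/8) = -1·ln(1/8) + 1 + 4 ≈ 7.0794.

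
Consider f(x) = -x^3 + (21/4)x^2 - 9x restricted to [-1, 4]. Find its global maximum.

61/4

f'(x) = -3x^2 + (21/2)x - 9, which vanishes at x = 3/2 and x = 2.
Evaluating at the critical points and endpoints: f(-1) = 61/4; f(3/2) = -81/16; f(2) = -5; f(4) = -16.
Hence the absolute maximum is 61/4 at x = -1.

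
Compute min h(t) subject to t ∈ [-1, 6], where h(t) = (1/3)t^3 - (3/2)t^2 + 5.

1/2

h'(t) = t^2 - 3t, which vanishes at t = 0 and t = 3.
Candidates: h(-1) = 19/6,  h(0) = 5,  h(3) = 1/2,  h(6) = 23.
The minimum over the interval is 1/2, attained at t = 3.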